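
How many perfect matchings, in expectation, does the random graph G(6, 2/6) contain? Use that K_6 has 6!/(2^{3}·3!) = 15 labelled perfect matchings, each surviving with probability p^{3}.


K_6 has 6!/(2^{3}·3!) = 15 labelled perfect matchings.
For each such perfect matching H, let X_H = 1 if all 3 edges of H are present in G. Then P[X_H = 1] = p^{3} = (1/3)^{3} = 1/27.
By linearity: E[X] = Σ_H E[X_H] = 15 · p^{3} = 15 · 1/27 = 5/9.
Numerically: E[X] ≈ 0.555556.

E[X] = 15 · (1/3)^{3} = 5/9 ≈ 0.555556.


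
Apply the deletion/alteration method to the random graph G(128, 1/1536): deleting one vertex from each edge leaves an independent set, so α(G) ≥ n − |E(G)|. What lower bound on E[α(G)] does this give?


E[|E(G)|] = C(128, 2)·p = 8128 · (1/1536) = 127/24.
E[α(G)] ≥ n − E[|E(G)|] = 128 − 127/24 = 2945/24.
Numerically: ≈ 122.708.
(This is only a lower bound; the true E[α(G)] may be larger.)

E[α(G)] ≥ 2945/24 ≈ 122.708.


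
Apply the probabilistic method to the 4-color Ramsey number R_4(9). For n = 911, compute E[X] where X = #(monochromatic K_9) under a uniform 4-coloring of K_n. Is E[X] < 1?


E[X] = C(911, 9) · 4^{1 − 36} = 1144686900492291197405 · 4^{−35} = 1144686900492291197405/1180591620717411303424.
As a reduced fraction: E[X] = 1144686900492291197405/1180591620717411303424 ≈ 0.969588.
Is E[X] < 1? YES.
Since E[X] < 1, there exists a 4-coloring of K_{911} with no monochromatic K_9; hence R_4(9) > 911.

E[X] = 1144686900492291197405/1180591620717411303424 ≈ 0.969588; E[X] < 1, so R_4(9) > 911.


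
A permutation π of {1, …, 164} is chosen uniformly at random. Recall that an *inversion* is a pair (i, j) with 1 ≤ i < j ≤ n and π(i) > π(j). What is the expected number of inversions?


Write X = Σ X_I over the C(164, 2) = 13366 pairs i < j, with X_I the indicator of one inversion.
There are 13366 indicators.
For each fixed pair i < j, the values π(i) and π(j) are two distinct elements of {1, …, 164} in uniformly random order; by symmetry P[π(i) > π(j)] = 1/2.
By linearity: E[X] = 13366 · (1/2) = C(164, 2) · (1/2) = 13366/2 = 6683 ≈ 6683.000.

E[X] = 6683 = 6683.000.


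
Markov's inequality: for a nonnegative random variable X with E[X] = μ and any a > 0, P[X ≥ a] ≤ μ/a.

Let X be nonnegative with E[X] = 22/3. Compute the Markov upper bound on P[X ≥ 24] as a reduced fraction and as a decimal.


μ = E[X] = 22/3, a = 24.
Markov: P[X ≥ 24] ≤ μ/a = (22/3)/24 = 11/36.
Numerically: ≈ 0.30556.
(Since a = 24 > μ = 7.33333, the bound 11/36 is < 1 and informative.)

P[X ≥ 24] ≤ 11/36 ≈ 0.30556.


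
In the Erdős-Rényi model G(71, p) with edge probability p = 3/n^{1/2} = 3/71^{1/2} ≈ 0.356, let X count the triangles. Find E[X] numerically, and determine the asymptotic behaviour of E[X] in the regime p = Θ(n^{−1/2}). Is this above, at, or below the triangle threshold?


Number of potential triangles: C(71, 3) = 57155.
Each occurs with probability p³ ≈ (0.356)³ ≈ 4.513113e-02.
By linearity: E[X] = C(71, 3)·p³ ≈ 57155 · 4.513113e-02 ≈ 2579.4699.
Since α = 1/2 < 1, p = c/n^{1/2} ≫ 1/n is above the triangle threshold p ~ 1/n. Asymptotically E[X] ~ (c³/6)·n^{3(1−α)} = (3³/6)·n^{1.5} → ∞; triangles are abundant w.h.p.

E[X] ≈ 2579.4699; in regime p = Θ(1/n^{1/2}) E[X] diverges (above the triangle threshold p ~ 1/n).


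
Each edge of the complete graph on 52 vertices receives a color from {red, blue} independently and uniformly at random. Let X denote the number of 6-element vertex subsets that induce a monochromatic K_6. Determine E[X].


Let X = Σ_S X_S over the C(52, 6) = 20358520 subsets S of size 6, where X_S = 1 if the K_6 on S is monochromatic.
For a fixed S, the K_6 on S has C(6, 2) = 15 edges. P[all 15 edges red] = (1/2)^15, and likewise for blue, so P[monochromatic] = 2·(1/2)^15 = 2^{1 − 15} = 1/16384.
Summing: E[X] = C(52, 6) · 2^{1 − 15} = 20358520 · 1/16384 = 2544815/2048.
Numerically: E[X] ≈ 1242.585.

E[X] = C(52,6)·2^(1−C(6,2)) = 2544815/2048 ≈ 1242.585.


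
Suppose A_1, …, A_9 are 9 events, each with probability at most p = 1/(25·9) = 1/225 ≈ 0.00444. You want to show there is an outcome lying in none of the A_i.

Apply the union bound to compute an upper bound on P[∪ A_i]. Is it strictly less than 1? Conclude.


Union bound: P[∪_{i=1}^{9} A_i] ≤ Σ_i P[A_i] ≤ 9·p = 9·(1/225) = 1/25.
Numerically: 1/25 ≈ 0.04000.
Is 1/25 < 1? YES.
Since P[∪ A_i] ≤ 1/25 < 1, the complement has P[∩ A_i^c] ≥ 1 − 1/25 = 24/25 > 0, so some outcome avoids every A_i.

9·p = 1/25 ≈ 0.04000; existence CERTIFIED by the union bound.


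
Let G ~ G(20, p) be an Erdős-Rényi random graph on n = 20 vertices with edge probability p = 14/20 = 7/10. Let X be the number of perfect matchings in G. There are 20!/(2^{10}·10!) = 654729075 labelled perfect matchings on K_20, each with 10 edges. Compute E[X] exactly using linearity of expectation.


K_20 has 20!/(2^{10}·10!) = 654729075 labelled perfect matchings.
For each such perfect matching H, let X_H = 1 if all 10 edges of H are present in G. Then P[X_H = 1] = p^{10} = (7/10)^{10} = 282475249/10000000000.
By linearity of expectation: E[X] = Σ_H E[X_H] = 654729075 · p^{10} = 654729075 · 282475249/10000000000 = 7397790339526587/400000000.
Numerically: E[X] ≈ 1.8494e+07.

E[X] = 654729075 · (7/10)^{10} = 7397790339526587/400000000 ≈ 1.8494e+07.


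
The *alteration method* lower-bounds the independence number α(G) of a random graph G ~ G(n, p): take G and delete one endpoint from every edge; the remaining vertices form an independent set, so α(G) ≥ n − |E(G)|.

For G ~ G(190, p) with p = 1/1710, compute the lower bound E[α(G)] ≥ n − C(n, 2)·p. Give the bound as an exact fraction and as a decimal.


E[|E(G)|] = C(190, 2)·p = 17955 · (1/1710) = 21/2.
E[α(G)] ≥ n − E[|E(G)|] = 190 − 21/2 = 359/2.
Numerically: ≈ 179.500.
(This is only a lower bound; the true E[α(G)] may be larger.)

E[α(G)] ≥ 359/2 ≈ 179.500.


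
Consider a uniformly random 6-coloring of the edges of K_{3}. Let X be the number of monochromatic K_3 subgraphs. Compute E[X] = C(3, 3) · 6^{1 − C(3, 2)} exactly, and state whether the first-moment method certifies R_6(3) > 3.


E[X] = C(3, 3) · 6^{1 − 3} = 1 · 6^{−2} = 1/36.
As a reduced fraction: E[X] = 1/36 ≈ 0.028.
Is E[X] < 1? YES.
Since E[X] < 1, there exists a 6-coloring of K_{3} with no monochromatic K_3; hence R_6(3) > 3.

E[X] = 1/36 ≈ 0.028; E[X] < 1, so R_6(3) > 3.


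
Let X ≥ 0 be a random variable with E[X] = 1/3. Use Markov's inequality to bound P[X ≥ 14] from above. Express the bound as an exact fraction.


μ = E[X] = 1/3, a = 14.
Markov: P[X ≥ 14] ≤ μ/a = (1/3)/14 = 1/42.
Numerically: ≈ 0.02381.
(Since a = 14 > μ = 0.33333, the bound 1/42 is < 1 and informative.)

P[X ≥ 14] ≤ 1/42 ≈ 0.02381.


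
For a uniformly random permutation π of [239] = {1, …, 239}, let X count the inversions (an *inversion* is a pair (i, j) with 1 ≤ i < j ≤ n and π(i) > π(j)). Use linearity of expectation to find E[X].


Write X = Σ X_I over the C(239, 2) = 28441 pairs i < j, with X_I the indicator of one inversion.
There are 28441 indicators.
For each fixed pair i < j, the values π(i) and π(j) are two distinct elements of {1, …, 239} in uniformly random order; by symmetry P[π(i) > π(j)] = 1/2.
By linearity: E[X] = 28441 · (1/2) = C(239, 2) · (1/2) = 28441/2 = 28441/2 ≈ 14220.500000.

E[X] = 28441/2 = 14220.500000.


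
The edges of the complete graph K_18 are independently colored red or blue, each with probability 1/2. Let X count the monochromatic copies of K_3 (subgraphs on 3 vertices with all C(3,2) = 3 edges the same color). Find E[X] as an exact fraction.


Let X = Σ_S X_S over the C(18, 3) = 816 subsets S of size 3, where X_S = 1 if the K_3 on S is monochromatic.
For a fixed S, the K_3 on S has C(3, 2) = 3 edges. P[all 3 edges red] = (1/2)^3, and likewise for blue, so P[monochromatic] = 2·(1/2)^3 = 2^{1 − 3} = 1/4.
By linearity: E[X] = C(18, 3) · 2^{1 − 3} = 816 · 1/4 = 204.
Numerically: E[X] ≈ 204.000000.

E[X] = C(18,3)·2^(1−C(3,2)) = 204 ≈ 204.000000.


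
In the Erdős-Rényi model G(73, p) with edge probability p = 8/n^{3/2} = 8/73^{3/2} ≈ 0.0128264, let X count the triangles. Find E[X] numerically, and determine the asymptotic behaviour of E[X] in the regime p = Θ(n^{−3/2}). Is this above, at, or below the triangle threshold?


Number of potential triangles: C(73, 3) = 62196.
Each occurs with probability p³ ≈ (0.0128264)³ ≈ 2.11016828e-06.
By linearity: E[X] = C(73, 3)·p³ ≈ 62196 · 2.11016828e-06 ≈ 0.131244.
Since α = 3/2 > 1, p = c/n^{3/2} = o(1/n) is below the triangle threshold p ~ 1/n. Asymptotically E[X] ~ (c³/6)·n^{3(1−α)} = (8³/6)·n^{-1.5} → 0, so by Markov's inequality G has no triangles w.h.p.

E[X] ≈ 0.131244; in regime p = Θ(1/n^{3/2}) E[X] tends to 0 (below the triangle threshold p ~ 1/n).


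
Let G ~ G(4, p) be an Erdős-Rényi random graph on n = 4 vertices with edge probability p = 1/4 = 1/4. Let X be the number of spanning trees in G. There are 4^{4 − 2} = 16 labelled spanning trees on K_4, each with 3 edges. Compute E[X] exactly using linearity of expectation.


K_4 has 4^{4 − 2} = 16 labelled spanning trees.
For each such spanning tree H, let X_H = 1 if all 3 edges of H are present in G. Then P[X_H = 1] = p^{3} = (1/4)^{3} = 1/64.
Summing the indicators: E[X] = Σ_H E[X_H] = 16 · p^{3} = 16 · 1/64 = 1/4.
Numerically: E[X] ≈ 0.25.

E[X] = 16 · (1/4)^{3} = 1/4 ≈ 0.25.


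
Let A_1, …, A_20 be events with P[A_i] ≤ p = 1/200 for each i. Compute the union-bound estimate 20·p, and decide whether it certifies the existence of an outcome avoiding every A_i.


Union bound: P[∪_{i=1}^{20} A_i] ≤ Σ_i P[A_i] ≤ 20·p = 20·(1/200) = 1/10.
Numerically: 1/10 ≈ 0.100.
Is 1/10 < 1? YES.
Since P[∪ A_i] ≤ 1/10 < 1, the complement has P[∩ A_i^c] ≥ 1 − 1/10 = 9/10 > 0, so some outcome avoids every A_i.

20·p = 1/10 ≈ 0.100; existence CERTIFIED by the union bound.


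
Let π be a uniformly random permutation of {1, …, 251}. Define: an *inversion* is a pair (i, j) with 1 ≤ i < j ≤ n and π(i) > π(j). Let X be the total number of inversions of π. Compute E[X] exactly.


Write X = Σ X_I over the C(251, 2) = 31375 pairs i < j, with X_I the indicator of one inversion.
There are 31375 indicators.
For each fixed pair i < j, the values π(i) and π(j) are two distinct elements of {1, …, 251} in uniformly random order; by symmetry P[π(i) > π(j)] = 1/2.
By linearity: E[X] = 31375 · (1/2) = C(251, 2) · (1/2) = 31375/2 = 31375/2 ≈ 15687.500000.

E[X] = 31375/2 = 15687.500000.


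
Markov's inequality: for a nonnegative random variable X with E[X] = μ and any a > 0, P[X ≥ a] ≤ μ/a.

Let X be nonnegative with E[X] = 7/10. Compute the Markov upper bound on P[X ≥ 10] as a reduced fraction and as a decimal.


μ = E[X] = 7/10, a = 10.
Markov: P[X ≥ 10] ≤ μ/a = (7/10)/10 = 7/100.
Numerically: ≈ 0.070.
(Since a = 10 > μ = 0.700, the bound 7/100 is < 1 and informative.)

P[X ≥ 10] ≤ 7/100 ≈ 0.070.


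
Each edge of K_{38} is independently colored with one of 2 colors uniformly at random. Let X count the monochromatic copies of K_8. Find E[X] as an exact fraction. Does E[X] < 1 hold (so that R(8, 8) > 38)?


E[X] = C(38, 8) · 2^{1 − 28} = 48903492 · 2^{−27} = 48903492/134217728.
As a reduced fraction: E[X] = 12225873/33554432 ≈ 0.364.
Is E[X] < 1? YES.
Since E[X] < 1, there exists a 2-coloring of K_{38} with no monochromatic K_8; hence R(8, 8) > 38.

E[X] = 12225873/33554432 ≈ 0.364; E[X] < 1, so R(8, 8) > 38.


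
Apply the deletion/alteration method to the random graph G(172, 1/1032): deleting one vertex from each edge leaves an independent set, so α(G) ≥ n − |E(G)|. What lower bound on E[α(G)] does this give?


E[|E(G)|] = C(172, 2)·p = 14706 · (1/1032) = 57/4.
E[α(G)] ≥ n − E[|E(G)|] = 172 − 57/4 = 631/4.
Numerically: ≈ 157.750.
(This is only a lower bound; the true E[α(G)] may be larger.)

E[α(G)] ≥ 631/4 ≈ 157.750.


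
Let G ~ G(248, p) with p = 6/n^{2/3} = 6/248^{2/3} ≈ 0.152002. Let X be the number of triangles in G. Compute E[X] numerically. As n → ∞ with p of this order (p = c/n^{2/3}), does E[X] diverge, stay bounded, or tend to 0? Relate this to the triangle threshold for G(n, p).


Number of potential triangles: C(248, 3) = 2511496.
Each occurs with probability p³ ≈ (0.152002)³ ≈ 3.51196670e-03.
By linearity: E[X] = C(248, 3)·p³ ≈ 2511496 · 3.51196670e-03 ≈ 8820.290323.
Since α = 2/3 < 1, p = c/n^{2/3} ≫ 1/n is above the triangle threshold p ~ 1/n. Asymptotically E[X] ~ (c³/6)·n^{3(1−α)} = (6³/6)·n^{1} → ∞; triangles are abundant w.h.p.

E[X] ≈ 8820.290323; in regime p = Θ(1/n^{2/3}) E[X] diverges (above the triangle threshold p ~ 1/n).


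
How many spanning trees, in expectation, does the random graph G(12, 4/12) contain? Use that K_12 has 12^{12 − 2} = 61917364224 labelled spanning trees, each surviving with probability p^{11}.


K_12 has 12^{12 − 2} = 61917364224 labelled spanning trees.
For each such spanning tree H, let X_H = 1 if all 11 edges of H are present in G. Then P[X_H = 1] = p^{11} = (1/3)^{11} = 1/177147.
By linearity: E[X] = Σ_H E[X_H] = 61917364224 · p^{11} = 61917364224 · 1/177147 = 1048576/3.
Numerically: E[X] ≈ 349525.

E[X] = 61917364224 · (1/3)^{11} = 1048576/3 ≈ 349525.


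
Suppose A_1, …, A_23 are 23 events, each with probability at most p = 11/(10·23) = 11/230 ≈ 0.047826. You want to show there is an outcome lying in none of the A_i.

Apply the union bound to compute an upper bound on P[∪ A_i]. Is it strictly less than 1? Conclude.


Union bound: P[∪_{i=1}^{23} A_i] ≤ Σ_i P[A_i] ≤ 23·p = 23·(11/230) = 11/10.
Numerically: 11/10 ≈ 1.100000.
Is 11/10 < 1? NO.
Since the bound 11/10 is ≥ 1, the union bound is uninformative here; it does NOT by itself certify existence.

23·p = 11/10 ≈ 1.100000; existence NOT certified by the union bound.


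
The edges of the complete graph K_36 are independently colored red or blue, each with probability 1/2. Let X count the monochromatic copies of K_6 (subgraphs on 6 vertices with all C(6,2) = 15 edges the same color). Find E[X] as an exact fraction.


Let X = Σ_S X_S over the C(36, 6) = 1947792 subsets S of size 6, where X_S = 1 if the K_6 on S is monochromatic.
For a fixed S, the K_6 on S has C(6, 2) = 15 edges. P[all 15 edges red] = (1/2)^15, and likewise for blue, so P[monochromatic] = 2·(1/2)^15 = 2^{1 − 15} = 1/16384.
By linearity of expectation: E[X] = C(36, 6) · 2^{1 − 15} = 1947792 · 1/16384 = 121737/1024.
Numerically: E[X] ≈ 118.883789.

E[X] = C(36,6)·2^(1−C(6,2)) = 121737/1024 ≈ 118.883789.


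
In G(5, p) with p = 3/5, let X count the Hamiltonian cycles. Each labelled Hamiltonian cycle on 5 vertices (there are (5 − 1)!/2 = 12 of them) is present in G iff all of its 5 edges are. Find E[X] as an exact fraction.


K_5 has (5 − 1)!/2 = 12 labelled Hamiltonian cycles.
For each such Hamiltonian cycle H, let X_H = 1 if all 5 edges of H are present in G. Then P[X_H = 1] = p^{5} = (3/5)^{5} = 243/3125.
Summing the indicators: E[X] = Σ_H E[X_H] = 12 · p^{5} = 12 · 243/3125 = 2916/3125.
Numerically: E[X] ≈ 0.9331.

E[X] = 12 · (3/5)^{5} = 2916/3125 ≈ 0.9331.


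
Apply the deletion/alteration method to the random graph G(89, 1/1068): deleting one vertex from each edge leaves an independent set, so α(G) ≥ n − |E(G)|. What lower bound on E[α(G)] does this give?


E[|E(G)|] = C(89, 2)·p = 3916 · (1/1068) = 11/3.
E[α(G)] ≥ n − E[|E(G)|] = 89 − 11/3 = 256/3.
Numerically: ≈ 85.333333.
(This is only a lower bound; the true E[α(G)] may be larger.)

E[α(G)] ≥ 256/3 ≈ 85.333333.


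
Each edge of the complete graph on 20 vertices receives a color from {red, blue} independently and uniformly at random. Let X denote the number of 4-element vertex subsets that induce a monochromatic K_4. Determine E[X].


Let X = Σ_S X_S over the C(20, 4) = 4845 subsets S of size 4, where X_S = 1 if the K_4 on S is monochromatic.
For a fixed S, the K_4 on S has C(4, 2) = 6 edges. P[all 6 edges red] = (1/2)^6, and likewise for blue, so P[monochromatic] = 2·(1/2)^6 = 2^{1 − 6} = 1/32.
By linearity: E[X] = C(20, 4) · 2^{1 − 6} = 4845 · 1/32 = 4845/32.
Numerically: E[X] ≈ 151.406.

E[X] = C(20,4)·2^(1−C(4,2)) = 4845/32 ≈ 151.406.


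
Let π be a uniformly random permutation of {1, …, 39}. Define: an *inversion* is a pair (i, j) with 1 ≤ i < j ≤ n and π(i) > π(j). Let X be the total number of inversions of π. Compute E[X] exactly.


Write X = Σ X_I over the C(39, 2) = 741 pairs i < j, with X_I the indicator of one inversion.
There are 741 indicators.
For each fixed pair i < j, the values π(i) and π(j) are two distinct elements of {1, …, 39} in uniformly random order; by symmetry P[π(i) > π(j)] = 1/2.
By linearity: E[X] = 741 · (1/2) = C(39, 2) · (1/2) = 741/2 = 741/2 ≈ 370.5000.

E[X] = 741/2 = 370.5000.


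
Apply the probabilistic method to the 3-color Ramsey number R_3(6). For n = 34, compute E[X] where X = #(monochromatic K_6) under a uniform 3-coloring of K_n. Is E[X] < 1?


E[X] = C(34, 6) · 3^{1 − 15} = 1344904 · 3^{−14} = 1344904/4782969.
As a reduced fraction: E[X] = 1344904/4782969 ≈ 0.281.
Is E[X] < 1? YES.
Since E[X] < 1, there exists a 3-coloring of K_{34} with no monochromatic K_6; hence R_3(6) > 34.

E[X] = 1344904/4782969 ≈ 0.281; E[X] < 1, so R_3(6) > 34.


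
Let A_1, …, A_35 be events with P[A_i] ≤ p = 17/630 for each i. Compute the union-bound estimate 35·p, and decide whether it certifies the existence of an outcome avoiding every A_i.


Union bound: P[∪_{i=1}^{35} A_i] ≤ Σ_i P[A_i] ≤ 35·p = 35·(17/630) = 17/18.
Numerically: 17/18 ≈ 0.944444.
Is 17/18 < 1? YES.
Since P[∪ A_i] ≤ 17/18 < 1, the complement has P[∩ A_i^c] ≥ 1 − 17/18 = 1/18 > 0, so some outcome avoids every A_i.

35·p = 17/18 ≈ 0.944444; existence CERTIFIED by the union bound.


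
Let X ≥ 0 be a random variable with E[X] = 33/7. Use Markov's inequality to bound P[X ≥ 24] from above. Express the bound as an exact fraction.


μ = E[X] = 33/7, a = 24.
Markov: P[X ≥ 24] ≤ μ/a = (33/7)/24 = 11/56.
Numerically: ≈ 0.1964.
(Since a = 24 > μ = 4.7143, the bound 11/56 is < 1 and informative.)

P[X ≥ 24] ≤ 11/56 ≈ 0.1964.


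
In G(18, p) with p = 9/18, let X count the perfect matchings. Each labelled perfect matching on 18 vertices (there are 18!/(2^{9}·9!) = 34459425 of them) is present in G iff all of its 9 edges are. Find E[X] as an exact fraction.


K_18 has 18!/(2^{9}·9!) = 34459425 labelled perfect matchings.
For each such perfect matching H, let X_H = 1 if all 9 edges of H are present in G. Then P[X_H = 1] = p^{9} = (1/2)^{9} = 1/512.
By linearity: E[X] = Σ_H E[X_H] = 34459425 · p^{9} = 34459425 · 1/512 = 34459425/512.
Numerically: E[X] ≈ 6.73e+04.

E[X] = 34459425 · (1/2)^{9} = 34459425/512 ≈ 6.73e+04.


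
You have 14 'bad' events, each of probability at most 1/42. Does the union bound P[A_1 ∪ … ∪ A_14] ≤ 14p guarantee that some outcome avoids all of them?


Union bound: P[∪_{i=1}^{14} A_i] ≤ Σ_i P[A_i] ≤ 14·p = 14·(1/42) = 1/3.
Numerically: 1/3 ≈ 0.33333.
Is 1/3 < 1? YES.
Since P[∪ A_i] ≤ 1/3 < 1, the complement has P[∩ A_i^c] ≥ 1 − 1/3 = 2/3 > 0, so some outcome avoids every A_i.

14·p = 1/3 ≈ 0.33333; existence CERTIFIED by the union bound.


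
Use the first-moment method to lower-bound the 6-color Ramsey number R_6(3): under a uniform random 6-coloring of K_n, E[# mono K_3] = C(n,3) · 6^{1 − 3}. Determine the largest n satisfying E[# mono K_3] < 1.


We need C(n, 3) · 6^{1 − 3} < 1, i.e. C(n, 3) < 6^{3 − 1} = 36.
Check values of n near the boundary:
  n = 3: C(3, 3) = 1; 1 < 36? YES
  n = 4: C(4, 3) = 4; 4 < 36? YES
  n = 5: C(5, 3) = 10; 10 < 36? YES
  n = 6: C(6, 3) = 20; 20 < 36? YES
  n = 7: C(7, 3) = 35; 35 < 36? YES
  n = 8: C(8, 3) = 56; 56 < 36? NO
  n = 9: C(9, 3) = 84; 84 < 36? NO
  n = 10: C(10, 3) = 120; 120 < 36? NO
The largest n with C(n, 3) < 36 is n = 7 (where E[X] = 35/36 ≈ 0.97222). Hence R_6(3) > 7, i.e. R_6(3) ≥ 8.

Largest n = 7; hence R_6(3) > 7.


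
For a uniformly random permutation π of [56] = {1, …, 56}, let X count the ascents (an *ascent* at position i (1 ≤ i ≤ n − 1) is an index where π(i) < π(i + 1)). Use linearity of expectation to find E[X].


Write X = Σ X_I over i = 1, …, 55, with X_I the indicator of one ascent.
There are 55 indicators.
For each fixed i, the pair (π(i), π(i+1)) is a uniformly random ordered pair of distinct values from {1, …, 56}; by symmetry P[π(i) < π(i+1)] = 1/2.
By linearity: E[X] = 55 · (1/2) = (56 − 1) · (1/2) = 55/2 ≈ 27.5000.

E[X] = 55/2 = 27.5000.


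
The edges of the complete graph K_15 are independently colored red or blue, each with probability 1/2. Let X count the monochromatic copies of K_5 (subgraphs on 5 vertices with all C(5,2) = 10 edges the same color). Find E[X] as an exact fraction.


Let X = Σ_S X_S over the C(15, 5) = 3003 subsets S of size 5, where X_S = 1 if the K_5 on S is monochromatic.
For a fixed S, the K_5 on S has C(5, 2) = 10 edges. P[all 10 edges red] = (1/2)^10, and likewise for blue, so P[monochromatic] = 2·(1/2)^10 = 2^{1 − 10} = 1/512.
By linearity of expectation: E[X] = C(15, 5) · 2^{1 − 10} = 3003 · 1/512 = 3003/512.
Numerically: E[X] ≈ 5.86523.

E[X] = C(15,5)·2^(1−C(5,2)) = 3003/512 ≈ 5.86523.


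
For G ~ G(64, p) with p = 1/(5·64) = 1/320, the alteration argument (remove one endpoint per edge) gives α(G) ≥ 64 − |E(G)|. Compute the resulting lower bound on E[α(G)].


E[|E(G)|] = C(64, 2)·p = 2016 · (1/320) = 63/10.
E[α(G)] ≥ n − E[|E(G)|] = 64 − 63/10 = 577/10.
Numerically: ≈ 57.70000.
(This is only a lower bound; the true E[α(G)] may be larger.)

E[α(G)] ≥ 577/10 ≈ 57.70000.


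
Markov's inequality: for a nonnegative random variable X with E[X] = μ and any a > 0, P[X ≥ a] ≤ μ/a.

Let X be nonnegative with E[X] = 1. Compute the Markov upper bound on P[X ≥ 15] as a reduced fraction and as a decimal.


μ = E[X] = 1, a = 15.
Markov: P[X ≥ 15] ≤ μ/a = (1)/15 = 1/15.
Numerically: ≈ 0.067.
(Since a = 15 > μ = 1.000, the bound 1/15 is < 1 and informative.)

P[X ≥ 15] ≤ 1/15 ≈ 0.067.


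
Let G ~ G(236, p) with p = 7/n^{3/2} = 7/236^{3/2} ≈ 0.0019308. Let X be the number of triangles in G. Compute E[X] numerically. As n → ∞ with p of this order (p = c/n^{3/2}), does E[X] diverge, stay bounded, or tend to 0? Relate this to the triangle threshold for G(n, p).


Number of potential triangles: C(236, 3) = 2162940.
Each occurs with probability p³ ≈ (0.0019308)³ ≈ 7.1976398e-09.
By linearity: E[X] = C(236, 3)·p³ ≈ 2162940 · 7.1976398e-09 ≈ 0.01557.
Since α = 3/2 > 1, p = c/n^{3/2} = o(1/n) is below the triangle threshold p ~ 1/n. Asymptotically E[X] ~ (c³/6)·n^{3(1−α)} = (7³/6)·n^{-1.5} → 0, so by Markov's inequality G has no triangles w.h.p.

E[X] ≈ 0.01557; in regime p = Θ(1/n^{3/2}) E[X] tends to 0 (below the triangle threshold p ~ 1/n).


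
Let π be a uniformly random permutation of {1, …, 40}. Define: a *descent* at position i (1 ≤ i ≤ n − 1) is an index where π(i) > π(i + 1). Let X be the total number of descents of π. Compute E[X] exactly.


Write X = Σ X_I over i = 1, …, 39, with X_I the indicator of one descent.
There are 39 indicators.
For each fixed i, the pair (π(i), π(i+1)) is a uniformly random ordered pair of distinct values from {1, …, 40}; by symmetry P[π(i) > π(i+1)] = 1/2.
By linearity: E[X] = 39 · (1/2) = (40 − 1) · (1/2) = 39/2 ≈ 19.500.

E[X] = 39/2 = 19.500.


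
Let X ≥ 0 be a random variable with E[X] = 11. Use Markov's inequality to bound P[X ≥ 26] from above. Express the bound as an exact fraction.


μ = E[X] = 11, a = 26.
Markov: P[X ≥ 26] ≤ μ/a = (11)/26 = 11/26.
Numerically: ≈ 0.4231.
(Since a = 26 > μ = 11.0000, the bound 11/26 is < 1 and informative.)

P[X ≥ 26] ≤ 11/26 ≈ 0.4231.


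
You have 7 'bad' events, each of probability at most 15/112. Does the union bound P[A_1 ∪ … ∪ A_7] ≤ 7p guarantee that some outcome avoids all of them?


Union bound: P[∪_{i=1}^{7} A_i] ≤ Σ_i P[A_i] ≤ 7·p = 7·(15/112) = 15/16.
Numerically: 15/16 ≈ 0.9375.
Is 15/16 < 1? YES.
Since P[∪ A_i] ≤ 15/16 < 1, the complement has P[∩ A_i^c] ≥ 1 − 15/16 = 1/16 > 0, so some outcome avoids every A_i.

7·p = 15/16 ≈ 0.9375; existence CERTIFIED by the union bound.


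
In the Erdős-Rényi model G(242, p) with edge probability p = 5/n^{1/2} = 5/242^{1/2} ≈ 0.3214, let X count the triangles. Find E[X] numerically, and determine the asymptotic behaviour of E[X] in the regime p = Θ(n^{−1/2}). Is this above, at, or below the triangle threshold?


Number of potential triangles: C(242, 3) = 2332880.
Each occurs with probability p³ ≈ (0.3214)³ ≈ 3.320374e-02.
By linearity: E[X] = C(242, 3)·p³ ≈ 2332880 · 3.320374e-02 ≈ 77460.3338.
Since α = 1/2 < 1, p = c/n^{1/2} ≫ 1/n is above the triangle threshold p ~ 1/n. Asymptotically E[X] ~ (c³/6)·n^{3(1−α)} = (5³/6)·n^{1.5} → ∞; triangles are abundant w.h.p.

E[X] ≈ 77460.3338; in regime p = Θ(1/n^{1/2}) E[X] diverges (above the triangle threshold p ~ 1/n).


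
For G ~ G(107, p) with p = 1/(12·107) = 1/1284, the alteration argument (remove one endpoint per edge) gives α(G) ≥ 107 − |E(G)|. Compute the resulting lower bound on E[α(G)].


E[|E(G)|] = C(107, 2)·p = 5671 · (1/1284) = 53/12.
E[α(G)] ≥ n − E[|E(G)|] = 107 − 53/12 = 1231/12.
Numerically: ≈ 102.58333.
(This is only a lower bound; the true E[α(G)] may be larger.)

E[α(G)] ≥ 1231/12 ≈ 102.58333.


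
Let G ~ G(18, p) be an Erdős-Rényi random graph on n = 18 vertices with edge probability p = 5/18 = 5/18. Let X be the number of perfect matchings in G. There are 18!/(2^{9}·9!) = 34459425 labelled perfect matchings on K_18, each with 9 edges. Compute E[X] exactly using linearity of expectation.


K_18 has 18!/(2^{9}·9!) = 34459425 labelled perfect matchings.
For each such perfect matching H, let X_H = 1 if all 9 edges of H are present in G. Then P[X_H = 1] = p^{9} = (5/18)^{9} = 1953125/198359290368.
Summing the indicators: E[X] = Σ_H E[X_H] = 34459425 · p^{9} = 34459425 · 1953125/198359290368 = 830908203125/2448880128.
Numerically: E[X] ≈ 339.3.

E[X] = 34459425 · (5/18)^{9} = 830908203125/2448880128 ≈ 339.3.


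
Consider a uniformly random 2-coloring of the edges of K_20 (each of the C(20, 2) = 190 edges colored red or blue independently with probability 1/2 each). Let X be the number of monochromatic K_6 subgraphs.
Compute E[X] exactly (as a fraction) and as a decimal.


Let X = Σ_S X_S over the C(20, 6) = 38760 subsets S of size 6, where X_S = 1 if the K_6 on S is monochromatic.
For a fixed S, the K_6 on S has C(6, 2) = 15 edges. P[all 15 edges red] = (1/2)^15, and likewise for blue, so P[monochromatic] = 2·(1/2)^15 = 2^{1 − 15} = 1/16384.
By linearity: E[X] = C(20, 6) · 2^{1 − 15} = 38760 · 1/16384 = 4845/2048.
Numerically: E[X] ≈ 2.365723.

E[X] = C(20,6)·2^(1−C(6,2)) = 4845/2048 ≈ 2.365723.


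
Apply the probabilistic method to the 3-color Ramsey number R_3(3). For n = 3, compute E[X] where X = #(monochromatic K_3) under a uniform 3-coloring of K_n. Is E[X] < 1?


E[X] = C(3, 3) · 3^{1 − 3} = 1 · 3^{−2} = 1/9.
As a reduced fraction: E[X] = 1/9 ≈ 0.1111.
Is E[X] < 1? YES.
Since E[X] < 1, there exists a 3-coloring of K_{3} with no monochromatic K_3; hence R_3(3) > 3.

E[X] = 1/9 ≈ 0.1111; E[X] < 1, so R_3(3) > 3.


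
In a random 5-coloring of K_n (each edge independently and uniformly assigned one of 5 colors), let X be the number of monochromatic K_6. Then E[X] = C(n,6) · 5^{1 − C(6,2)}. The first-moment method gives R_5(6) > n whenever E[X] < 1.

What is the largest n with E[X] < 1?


We need C(n, 6) · 5^{1 − 15} < 1, i.e. C(n, 6) < 5^{15 − 1} = 6103515625.
Check values of n near the boundary:
  n = 128: C(128, 6) = 5423611200; 5423611200 < 6103515625? YES
  n = 129: C(129, 6) = 5688177600; 5688177600 < 6103515625? YES
  n = 130: C(130, 6) = 5963412000; 5963412000 < 6103515625? YES
  n = 131: C(131, 6) = 6249655776; 6249655776 < 6103515625? NO
  n = 132: C(132, 6) = 6547258432; 6547258432 < 6103515625? NO
  n = 133: C(133, 6) = 6856577728; 6856577728 < 6103515625? NO
The largest n with C(n, 6) < 6103515625 is n = 130 (where E[X] = 47707296/48828125 ≈ 0.9770). Hence R_5(6) > 130, i.e. R_5(6) ≥ 131.

Largest n = 130; hence R_5(6) > 130.


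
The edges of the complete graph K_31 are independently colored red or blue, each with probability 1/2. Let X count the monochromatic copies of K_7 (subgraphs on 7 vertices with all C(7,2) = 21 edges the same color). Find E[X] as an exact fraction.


Let X = Σ_S X_S over the C(31, 7) = 2629575 subsets S of size 7, where X_S = 1 if the K_7 on S is monochromatic.
For a fixed S, the K_7 on S has C(7, 2) = 21 edges. P[all 21 edges red] = (1/2)^21, and likewise for blue, so P[monochromatic] = 2·(1/2)^21 = 2^{1 − 21} = 1/1048576.
Summing: E[X] = C(31, 7) · 2^{1 − 21} = 2629575 · 1/1048576 = 2629575/1048576.
Numerically: E[X] ≈ 2.50776.

E[X] = C(31,7)·2^(1−C(7,2)) = 2629575/1048576 ≈ 2.50776.


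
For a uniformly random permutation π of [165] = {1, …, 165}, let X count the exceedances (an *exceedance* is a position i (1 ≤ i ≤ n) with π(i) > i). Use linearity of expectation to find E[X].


Write X = Σ_{i=1}^{165} X_i, where X_i = 1_{π(i) > i}.
For each fixed i, π(i) is uniform over {1, …, 165} (marginal of a uniform permutation), so P[π(i) > i] = (n − i)/n. Summing: Σ_{i=1}^{165} (n − i)/n = (0 + 1 + … + 164)/165 = 165(165 − 1)/(2·165) = (165 − 1)/2.
Hence E[X] = Σ_{i=1}^{165} (165 − i)/165 = 82 ≈ 82.00000.

E[X] = 82 = 82.00000.


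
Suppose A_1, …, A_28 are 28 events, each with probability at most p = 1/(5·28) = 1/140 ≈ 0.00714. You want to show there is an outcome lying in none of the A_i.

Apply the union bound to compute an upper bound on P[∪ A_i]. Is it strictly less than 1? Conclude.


Union bound: P[∪_{i=1}^{28} A_i] ≤ Σ_i P[A_i] ≤ 28·p = 28·(1/140) = 1/5.
Numerically: 1/5 ≈ 0.20000.
Is 1/5 < 1? YES.
Since P[∪ A_i] ≤ 1/5 < 1, the complement has P[∩ A_i^c] ≥ 1 − 1/5 = 4/5 > 0, so some outcome avoids every A_i.

28·p = 1/5 ≈ 0.20000; existence CERTIFIED by the union bound.


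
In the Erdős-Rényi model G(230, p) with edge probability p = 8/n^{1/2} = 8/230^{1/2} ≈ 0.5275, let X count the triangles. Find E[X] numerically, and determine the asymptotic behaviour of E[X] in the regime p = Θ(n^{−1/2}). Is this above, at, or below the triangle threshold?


Number of potential triangles: C(230, 3) = 2001460.
Each occurs with probability p³ ≈ (0.5275)³ ≈ 1.4678383e-01.
By linearity: E[X] = C(230, 3)·p³ ≈ 2001460 · 1.4678383e-01 ≈ 293781.95863.
Since α = 1/2 < 1, p = c/n^{1/2} ≫ 1/n is above the triangle threshold p ~ 1/n. Asymptotically E[X] ~ (c³/6)·n^{3(1−α)} = (8³/6)·n^{1.5} → ∞; triangles are abundant w.h.p.

E[X] ≈ 293781.95863; in regime p = Θ(1/n^{1/2}) E[X] diverges (above the triangle threshold p ~ 1/n).


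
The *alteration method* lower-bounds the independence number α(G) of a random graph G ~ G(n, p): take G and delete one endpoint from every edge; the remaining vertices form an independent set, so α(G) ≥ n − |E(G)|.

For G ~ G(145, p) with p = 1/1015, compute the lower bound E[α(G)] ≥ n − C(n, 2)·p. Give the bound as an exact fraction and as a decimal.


E[|E(G)|] = C(145, 2)·p = 10440 · (1/1015) = 72/7.
E[α(G)] ≥ n − E[|E(G)|] = 145 − 72/7 = 943/7.
Numerically: ≈ 134.7143.
(This is only a lower bound; the true E[α(G)] may be larger.)

E[α(G)] ≥ 943/7 ≈ 134.7143.


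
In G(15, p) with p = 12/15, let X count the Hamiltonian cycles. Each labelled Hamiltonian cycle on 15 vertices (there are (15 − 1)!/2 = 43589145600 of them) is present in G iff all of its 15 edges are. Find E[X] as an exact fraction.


K_15 has (15 − 1)!/2 = 43589145600 labelled Hamiltonian cycles.
For each such Hamiltonian cycle H, let X_H = 1 if all 15 edges of H are present in G. Then P[X_H = 1] = p^{15} = (4/5)^{15} = 1073741824/30517578125.
Summing the indicators: E[X] = Σ_H E[X_H] = 43589145600 · p^{15} = 43589145600 · 1073741824/30517578125 = 1872139548125822976/1220703125.
Numerically: E[X] ≈ 1.534e+09.

E[X] = 43589145600 · (4/5)^{15} = 1872139548125822976/1220703125 ≈ 1.534e+09.


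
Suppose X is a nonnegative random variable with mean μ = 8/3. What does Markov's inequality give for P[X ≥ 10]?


μ = E[X] = 8/3, a = 10.
Markov: P[X ≥ 10] ≤ μ/a = (8/3)/10 = 4/15.
Numerically: ≈ 0.26667.
(Since a = 10 > μ = 2.66667, the bound 4/15 is < 1 and informative.)

P[X ≥ 10] ≤ 4/15 ≈ 0.26667.


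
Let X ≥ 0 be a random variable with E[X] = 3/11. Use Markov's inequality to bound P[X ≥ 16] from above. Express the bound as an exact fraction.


μ = E[X] = 3/11, a = 16.
Markov: P[X ≥ 16] ≤ μ/a = (3/11)/16 = 3/176.
Numerically: ≈ 0.017.
(Since a = 16 > μ = 0.273, the bound 3/176 is < 1 and informative.)

P[X ≥ 16] ≤ 3/176 ≈ 0.017.


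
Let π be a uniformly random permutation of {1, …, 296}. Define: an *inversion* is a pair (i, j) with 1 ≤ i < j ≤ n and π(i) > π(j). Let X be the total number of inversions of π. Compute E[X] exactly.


Write X = Σ X_I over the C(296, 2) = 43660 pairs i < j, with X_I the indicator of one inversion.
There are 43660 indicators.
For each fixed pair i < j, the values π(i) and π(j) are two distinct elements of {1, …, 296} in uniformly random order; by symmetry P[π(i) > π(j)] = 1/2.
By linearity: E[X] = 43660 · (1/2) = C(296, 2) · (1/2) = 43660/2 = 21830 ≈ 21830.00000.

E[X] = 21830 = 21830.00000.


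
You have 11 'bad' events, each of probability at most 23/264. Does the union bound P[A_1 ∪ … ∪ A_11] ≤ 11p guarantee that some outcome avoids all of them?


Union bound: P[∪_{i=1}^{11} A_i] ≤ Σ_i P[A_i] ≤ 11·p = 11·(23/264) = 23/24.
Numerically: 23/24 ≈ 0.958.
Is 23/24 < 1? YES.
Since P[∪ A_i] ≤ 23/24 < 1, the complement has P[∩ A_i^c] ≥ 1 − 23/24 = 1/24 > 0, so some outcome avoids every A_i.

11·p = 23/24 ≈ 0.958; existence CERTIFIED by the union bound.


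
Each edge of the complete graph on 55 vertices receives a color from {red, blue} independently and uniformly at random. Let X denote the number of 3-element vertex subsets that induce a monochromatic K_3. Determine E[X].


Let X = Σ_S X_S over the C(55, 3) = 26235 subsets S of size 3, where X_S = 1 if the K_3 on S is monochromatic.
For a fixed S, the K_3 on S has C(3, 2) = 3 edges. P[all 3 edges red] = (1/2)^3, and likewise for blue, so P[monochromatic] = 2·(1/2)^3 = 2^{1 − 3} = 1/4.
Summing: E[X] = C(55, 3) · 2^{1 − 3} = 26235 · 1/4 = 26235/4.
Numerically: E[X] ≈ 6558.750000.

E[X] = C(55,3)·2^(1−C(3,2)) = 26235/4 ≈ 6558.750000.


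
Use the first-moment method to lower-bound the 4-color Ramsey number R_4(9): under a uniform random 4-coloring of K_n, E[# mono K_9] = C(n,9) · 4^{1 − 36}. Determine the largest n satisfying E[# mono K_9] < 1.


We need C(n, 9) · 4^{1 − 36} < 1, i.e. C(n, 9) < 4^{36 − 1} = 1180591620717411303424.
Check values of n near the boundary:
  n = 912: C(912, 9) = 1156095740032081475120; 1156095740032081475120 < 1180591620717411303424? YES
  n = 913: C(913, 9) = 1167605542753639808390; 1167605542753639808390 < 1180591620717411303424? YES
  n = 914: C(914, 9) = 1179217089587653905932; 1179217089587653905932 < 1180591620717411303424? YES
  n = 915: C(915, 9) = 1190931166636537885130; 1190931166636537885130 < 1180591620717411303424? NO
The largest n with C(n, 9) < 1180591620717411303424 is n = 914 (where E[X] = 294804272396913476483/295147905179352825856 ≈ 0.9988357). Hence R_4(9) > 914, i.e. R_4(9) ≥ 915.

Largest n = 914; hence R_4(9) > 914.


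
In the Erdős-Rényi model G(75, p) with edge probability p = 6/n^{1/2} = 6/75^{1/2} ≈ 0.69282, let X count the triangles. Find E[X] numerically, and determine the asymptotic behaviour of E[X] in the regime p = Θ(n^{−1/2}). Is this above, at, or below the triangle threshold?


Number of potential triangles: C(75, 3) = 67525.
Each occurs with probability p³ ≈ (0.69282)³ ≈ 3.32553755e-01.
By linearity: E[X] = C(75, 3)·p³ ≈ 67525 · 3.32553755e-01 ≈ 22455.692310.
Since α = 1/2 < 1, p = c/n^{1/2} ≫ 1/n is above the triangle threshold p ~ 1/n. Asymptotically E[X] ~ (c³/6)·n^{3(1−α)} = (6³/6)·n^{1.5} → ∞; triangles are abundant w.h.p.

E[X] ≈ 22455.692310; in regime p = Θ(1/n^{1/2}) E[X] diverges (above the triangle threshold p ~ 1/n).


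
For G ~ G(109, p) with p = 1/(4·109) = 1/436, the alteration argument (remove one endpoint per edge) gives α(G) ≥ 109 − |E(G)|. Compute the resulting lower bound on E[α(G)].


E[|E(G)|] = C(109, 2)·p = 5886 · (1/436) = 27/2.
E[α(G)] ≥ n − E[|E(G)|] = 109 − 27/2 = 191/2.
Numerically: ≈ 95.5000.
(This is only a lower bound; the true E[α(G)] may be larger.)

E[α(G)] ≥ 191/2 ≈ 95.5000.


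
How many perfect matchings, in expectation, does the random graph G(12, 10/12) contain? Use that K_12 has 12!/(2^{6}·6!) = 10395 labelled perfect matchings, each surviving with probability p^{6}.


K_12 has 12!/(2^{6}·6!) = 10395 labelled perfect matchings.
For each such perfect matching H, let X_H = 1 if all 6 edges of H are present in G. Then P[X_H = 1] = p^{6} = (5/6)^{6} = 15625/46656.
By linearity of expectation: E[X] = Σ_H E[X_H] = 10395 · p^{6} = 10395 · 15625/46656 = 6015625/1728.
Numerically: E[X] ≈ 3481.3.

E[X] = 10395 · (5/6)^{6} = 6015625/1728 ≈ 3481.3.


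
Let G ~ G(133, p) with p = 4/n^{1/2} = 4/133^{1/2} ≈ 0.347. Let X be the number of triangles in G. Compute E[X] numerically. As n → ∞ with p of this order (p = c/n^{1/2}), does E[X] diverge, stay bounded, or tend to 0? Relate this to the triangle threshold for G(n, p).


Number of potential triangles: C(133, 3) = 383306.
Each occurs with probability p³ ≈ (0.347)³ ≈ 4.17256e-02.
By linearity: E[X] = C(133, 3)·p³ ≈ 383306 · 4.17256e-02 ≈ 15993.670.
Since α = 1/2 < 1, p = c/n^{1/2} ≫ 1/n is above the triangle threshold p ~ 1/n. Asymptotically E[X] ~ (c³/6)·n^{3(1−α)} = (4³/6)·n^{1.5} → ∞; triangles are abundant w.h.p.

E[X] ≈ 15993.670; in regime p = Θ(1/n^{1/2}) E[X] diverges (above the triangle threshold p ~ 1/n).


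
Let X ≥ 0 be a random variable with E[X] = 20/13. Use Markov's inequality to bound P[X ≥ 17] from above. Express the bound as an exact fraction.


μ = E[X] = 20/13, a = 17.
Markov: P[X ≥ 17] ≤ μ/a = (20/13)/17 = 20/221.
Numerically: ≈ 0.090498.
(Since a = 17 > μ = 1.538462, the bound 20/221 is < 1 and informative.)

P[X ≥ 17] ≤ 20/221 ≈ 0.090498.


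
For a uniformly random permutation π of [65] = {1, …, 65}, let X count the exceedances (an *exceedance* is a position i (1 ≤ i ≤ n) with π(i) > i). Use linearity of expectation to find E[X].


Write X = Σ_{i=1}^{65} X_i, where X_i = 1_{π(i) > i}.
For each fixed i, π(i) is uniform over {1, …, 65} (marginal of a uniform permutation), so P[π(i) > i] = (n − i)/n. Summing: Σ_{i=1}^{65} (n − i)/n = (0 + 1 + … + 64)/65 = 65(65 − 1)/(2·65) = (65 − 1)/2.
Hence E[X] = Σ_{i=1}^{65} (65 − i)/65 = 32 ≈ 32.000000.

E[X] = 32 = 32.000000.


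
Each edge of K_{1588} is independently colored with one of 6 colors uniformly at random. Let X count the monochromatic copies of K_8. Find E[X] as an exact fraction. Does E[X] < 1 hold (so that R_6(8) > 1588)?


E[X] = C(1588, 8) · 6^{1 − 28} = 985402800396653769702 · 6^{−27} = 985402800396653769702/1023490369077469249536.
As a reduced fraction: E[X] = 54744600022036320539/56860576059859402752 ≈ 0.9627866.
Is E[X] < 1? YES.
Since E[X] < 1, there exists a 6-coloring of K_{1588} with no monochromatic K_8; hence R_6(8) > 1588.

E[X] = 54744600022036320539/56860576059859402752 ≈ 0.9627866; E[X] < 1, so R_6(8) > 1588.
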